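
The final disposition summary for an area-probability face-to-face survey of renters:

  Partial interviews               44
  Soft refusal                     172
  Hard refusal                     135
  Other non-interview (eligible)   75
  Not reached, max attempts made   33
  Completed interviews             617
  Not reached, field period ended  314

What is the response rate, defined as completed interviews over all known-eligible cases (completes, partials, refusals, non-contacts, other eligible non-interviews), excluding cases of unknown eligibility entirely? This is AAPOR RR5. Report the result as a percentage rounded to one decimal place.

44.4%

Refusal or break-off = 135 + 172 = 307
Never reached = 314 + 33 = 347
Num → 617
Denominator → 617 + 44 + 307 + 347 + 75 = 1390
RR5 = 617 / 1390 = 0.4439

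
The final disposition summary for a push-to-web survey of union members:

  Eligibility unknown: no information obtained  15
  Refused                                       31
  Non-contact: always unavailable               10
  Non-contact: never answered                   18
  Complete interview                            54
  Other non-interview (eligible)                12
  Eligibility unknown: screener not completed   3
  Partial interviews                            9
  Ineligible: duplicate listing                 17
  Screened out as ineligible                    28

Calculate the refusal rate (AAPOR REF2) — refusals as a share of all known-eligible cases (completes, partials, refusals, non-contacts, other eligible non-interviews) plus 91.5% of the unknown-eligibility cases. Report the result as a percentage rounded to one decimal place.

20.6%

Non-contacts = 18 + 10 = 28
Undetermined eligibility = 3 + 15 = 18
Out of scope = 28 + 17 = 45
Top: 31
Determined eligible: 54 + 9 + 31 + 28 + 12 = 134
e × U: 0.9150 × 18 = 16.47
Denominator: 134 + 16.47 = 150.47
REF2 = 31 / 150.47 = 0.2060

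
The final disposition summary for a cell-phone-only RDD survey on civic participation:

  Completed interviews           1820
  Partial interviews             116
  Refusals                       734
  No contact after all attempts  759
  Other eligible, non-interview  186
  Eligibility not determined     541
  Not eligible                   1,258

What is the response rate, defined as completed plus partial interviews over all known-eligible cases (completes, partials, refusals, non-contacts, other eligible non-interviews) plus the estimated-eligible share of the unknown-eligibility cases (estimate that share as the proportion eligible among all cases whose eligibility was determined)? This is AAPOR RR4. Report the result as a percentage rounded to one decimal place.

Num = 1820 + 116 = 1936
Determined eligible = 1820 + 116 + 734 + 759 + 186 = 3615
e = 3615 / (3615 + 1258) = 3615 / 4873 = 0.7418
Eligible share of unknowns = 0.7418 × 541 = 401.31
Denom = 3615 + 401.31 = 4016.31
RR4 = 1936 / 4016.31 = 0.4820

48.2%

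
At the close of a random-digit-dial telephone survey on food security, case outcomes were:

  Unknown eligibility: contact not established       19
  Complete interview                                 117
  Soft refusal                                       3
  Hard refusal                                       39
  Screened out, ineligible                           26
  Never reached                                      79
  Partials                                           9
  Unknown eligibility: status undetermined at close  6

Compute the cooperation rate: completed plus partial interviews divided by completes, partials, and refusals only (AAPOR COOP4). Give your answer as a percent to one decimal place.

Refusal or break-off = 39 + 3 = 42
Unknown if eligible = 19 + 6 = 25
Numerator = 117 + 9 = 126
Base = 117 + 9 + 42 = 168
COOP4 = 126 / 168 = 0.7500

75.0%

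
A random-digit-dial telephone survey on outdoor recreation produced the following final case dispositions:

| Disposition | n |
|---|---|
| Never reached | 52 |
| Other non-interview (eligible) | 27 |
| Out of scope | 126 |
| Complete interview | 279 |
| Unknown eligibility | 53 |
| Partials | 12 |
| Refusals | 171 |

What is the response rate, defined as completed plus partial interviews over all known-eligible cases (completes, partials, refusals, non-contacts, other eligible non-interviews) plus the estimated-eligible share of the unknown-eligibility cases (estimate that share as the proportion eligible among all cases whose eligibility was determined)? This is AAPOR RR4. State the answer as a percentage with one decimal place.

Top → 279 + 12 = 291
Determined eligible → 279 + 12 + 171 + 52 + 27 = 541
e = 541 / (541 + 126) = 541 / 667 = 0.8111
Estimated eligible among unknowns → 0.8111 × 53 = 42.99
Denom → 541 + 42.99 = 583.99
RR4 = 291 / 583.99 = 0.4983

49.8%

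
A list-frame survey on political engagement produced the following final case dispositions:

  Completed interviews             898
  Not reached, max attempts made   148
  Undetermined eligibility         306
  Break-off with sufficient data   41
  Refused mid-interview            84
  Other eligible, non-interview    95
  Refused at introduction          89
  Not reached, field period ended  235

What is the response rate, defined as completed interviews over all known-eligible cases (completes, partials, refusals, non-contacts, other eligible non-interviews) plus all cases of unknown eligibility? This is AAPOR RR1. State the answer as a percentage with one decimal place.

47.4%

Refusal or break-off = 89 + 84 = 173
Non-contacts = 235 + 148 = 383
Num = 898
Base = 898 + 41 + 173 + 383 + 95 + 306 = 1896
RR1 = 898 / 1896 = 0.4736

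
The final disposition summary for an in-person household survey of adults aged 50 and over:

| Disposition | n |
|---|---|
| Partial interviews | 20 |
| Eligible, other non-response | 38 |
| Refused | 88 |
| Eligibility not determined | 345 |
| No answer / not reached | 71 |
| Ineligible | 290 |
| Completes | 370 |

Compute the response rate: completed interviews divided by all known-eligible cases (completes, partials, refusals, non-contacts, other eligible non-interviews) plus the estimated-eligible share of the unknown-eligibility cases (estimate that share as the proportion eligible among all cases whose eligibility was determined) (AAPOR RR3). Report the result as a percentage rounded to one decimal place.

45.2%

Num = 370
Known eligible = 370 + 20 + 88 + 71 + 38 = 587
e = 587 / (587 + 290) = 587 / 877 = 0.6693
Eligible share of unknowns = 0.6693 × 345 = 230.91
Denominator = 587 + 230.91 = 817.91
RR3 = 370 / 817.91 = 0.4524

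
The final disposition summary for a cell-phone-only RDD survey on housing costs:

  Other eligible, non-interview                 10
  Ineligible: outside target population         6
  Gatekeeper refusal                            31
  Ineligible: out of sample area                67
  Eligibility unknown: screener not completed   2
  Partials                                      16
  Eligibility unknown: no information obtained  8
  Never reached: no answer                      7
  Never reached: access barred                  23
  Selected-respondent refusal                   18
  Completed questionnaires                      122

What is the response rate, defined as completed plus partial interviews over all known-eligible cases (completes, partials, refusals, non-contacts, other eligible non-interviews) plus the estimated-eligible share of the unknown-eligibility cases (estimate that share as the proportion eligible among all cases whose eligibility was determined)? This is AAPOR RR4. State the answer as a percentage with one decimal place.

58.8%

Refused = 31 + 18 = 49
Never reached = 7 + 23 = 30
Eligibility not determined = 2 + 8 = 10
Screened out, ineligible = 6 + 67 = 73
Numerator: 122 + 16 = 138
Determined eligible: 122 + 16 + 49 + 30 + 10 = 227
e = 227 / (227 + 73) = 227 / 300 = 0.7567
Eligible share of unknowns: 0.7567 × 10 = 7.57
Base: 227 + 7.57 = 234.57
RR4 = 138 / 234.57 = 0.5883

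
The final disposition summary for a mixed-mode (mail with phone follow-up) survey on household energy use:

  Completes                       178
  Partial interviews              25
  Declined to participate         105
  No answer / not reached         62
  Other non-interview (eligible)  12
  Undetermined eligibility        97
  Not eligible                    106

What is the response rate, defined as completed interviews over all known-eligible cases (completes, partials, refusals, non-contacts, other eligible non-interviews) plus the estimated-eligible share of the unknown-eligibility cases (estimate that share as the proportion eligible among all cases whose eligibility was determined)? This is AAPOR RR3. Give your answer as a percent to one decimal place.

38.9%

Numerator = 178
Determined eligible = 178 + 25 + 105 + 62 + 12 = 382
e = 382 / (382 + 106) = 382 / 488 = 0.7828
Estimated eligible among unknowns = 0.7828 × 97 = 75.93
Base = 382 + 75.93 = 457.93
RR3 = 178 / 457.93 = 0.3887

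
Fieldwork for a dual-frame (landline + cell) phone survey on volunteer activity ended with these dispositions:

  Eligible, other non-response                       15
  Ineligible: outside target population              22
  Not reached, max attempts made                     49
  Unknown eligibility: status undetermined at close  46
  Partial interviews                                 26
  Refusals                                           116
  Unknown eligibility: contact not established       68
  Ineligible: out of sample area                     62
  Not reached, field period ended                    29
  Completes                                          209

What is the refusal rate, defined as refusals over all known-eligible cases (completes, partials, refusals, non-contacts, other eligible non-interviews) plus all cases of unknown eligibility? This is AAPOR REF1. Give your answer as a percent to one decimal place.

Never reached = 29 + 49 = 78
Unknown eligibility = 68 + 46 = 114
Not eligible = 22 + 62 = 84
Numerator: 116
Base: 209 + 26 + 116 + 78 + 15 + 114 = 558
REF1 = 116 / 558 = 0.2079

20.8%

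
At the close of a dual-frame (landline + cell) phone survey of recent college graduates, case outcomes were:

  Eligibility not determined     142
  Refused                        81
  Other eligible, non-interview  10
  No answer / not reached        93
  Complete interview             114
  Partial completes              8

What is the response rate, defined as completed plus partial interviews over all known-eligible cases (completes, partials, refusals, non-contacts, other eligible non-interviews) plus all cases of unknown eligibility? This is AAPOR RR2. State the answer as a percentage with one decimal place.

27.2%

Numerator: 114 + 8 = 122
Denominator: 114 + 8 + 81 + 93 + 10 + 142 = 448
RR2 = 122 / 448 = 0.2723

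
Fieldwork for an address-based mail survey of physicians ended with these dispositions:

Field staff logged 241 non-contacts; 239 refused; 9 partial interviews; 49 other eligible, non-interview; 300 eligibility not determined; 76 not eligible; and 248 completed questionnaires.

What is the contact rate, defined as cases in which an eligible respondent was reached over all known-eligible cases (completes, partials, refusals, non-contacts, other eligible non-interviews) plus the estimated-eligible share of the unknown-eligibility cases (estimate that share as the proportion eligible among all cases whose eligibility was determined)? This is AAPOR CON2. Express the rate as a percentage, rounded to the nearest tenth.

51.4%

Top: 248 + 9 + 239 + 49 = 545
Known eligible: 248 + 9 + 239 + 241 + 49 = 786
e = 786 / (786 + 76) = 786 / 862 = 0.9118
e × U: 0.9118 × 300 = 273.54
Denominator: 786 + 273.54 = 1059.54
CON2 = 545 / 1059.54 = 0.5144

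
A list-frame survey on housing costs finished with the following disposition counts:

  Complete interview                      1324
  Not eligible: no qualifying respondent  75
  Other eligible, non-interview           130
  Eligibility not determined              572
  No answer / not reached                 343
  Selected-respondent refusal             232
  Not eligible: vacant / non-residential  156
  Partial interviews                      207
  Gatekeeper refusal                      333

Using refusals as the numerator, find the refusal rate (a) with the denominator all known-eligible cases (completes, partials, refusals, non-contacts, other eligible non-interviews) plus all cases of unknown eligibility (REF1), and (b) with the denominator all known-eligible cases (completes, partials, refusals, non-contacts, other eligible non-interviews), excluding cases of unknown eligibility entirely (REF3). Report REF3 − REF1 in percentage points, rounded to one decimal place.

4.0

Declined to participate = 333 + 232 = 565
Not eligible = 75 + 156 = 231
Numerator → 565
Denom → 1324 + 207 + 565 + 343 + 130 + 572 = 3141
REF1 = 565 / 3141 = 0.1799
Denom → 1324 + 207 + 565 + 343 + 130 = 2569
REF3 = 565 / 2569 = 0.2199
Difference = 21.99 − 17.99 = 4.00 percentage points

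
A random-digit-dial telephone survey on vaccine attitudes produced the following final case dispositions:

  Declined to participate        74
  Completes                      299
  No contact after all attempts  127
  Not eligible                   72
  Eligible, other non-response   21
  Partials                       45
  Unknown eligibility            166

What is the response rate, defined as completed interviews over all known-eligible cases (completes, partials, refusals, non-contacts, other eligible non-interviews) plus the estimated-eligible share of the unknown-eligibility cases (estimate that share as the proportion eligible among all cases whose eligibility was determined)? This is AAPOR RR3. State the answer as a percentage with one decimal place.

Num: 299
Known eligible: 299 + 45 + 74 + 127 + 21 = 566
e = 566 / (566 + 72) = 566 / 638 = 0.8871
e × U: 0.8871 × 166 = 147.26
Base: 566 + 147.26 = 713.26
RR3 = 299 / 713.26 = 0.4192

41.9%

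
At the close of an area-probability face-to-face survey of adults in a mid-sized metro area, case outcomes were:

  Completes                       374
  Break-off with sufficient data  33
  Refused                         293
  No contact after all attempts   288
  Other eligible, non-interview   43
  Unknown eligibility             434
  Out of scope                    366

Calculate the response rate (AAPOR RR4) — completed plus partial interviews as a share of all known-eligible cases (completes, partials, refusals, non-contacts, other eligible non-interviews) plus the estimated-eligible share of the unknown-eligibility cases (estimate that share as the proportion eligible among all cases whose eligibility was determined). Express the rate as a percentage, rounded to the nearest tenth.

Top = 374 + 33 = 407
Eligible (known) = 374 + 33 + 293 + 288 + 43 = 1031
e = 1031 / (1031 + 366) = 1031 / 1397 = 0.7380
Eligible share of unknowns = 0.7380 × 434 = 320.29
Base = 1031 + 320.29 = 1351.29
RR4 = 407 / 1351.29 = 0.3012

30.1%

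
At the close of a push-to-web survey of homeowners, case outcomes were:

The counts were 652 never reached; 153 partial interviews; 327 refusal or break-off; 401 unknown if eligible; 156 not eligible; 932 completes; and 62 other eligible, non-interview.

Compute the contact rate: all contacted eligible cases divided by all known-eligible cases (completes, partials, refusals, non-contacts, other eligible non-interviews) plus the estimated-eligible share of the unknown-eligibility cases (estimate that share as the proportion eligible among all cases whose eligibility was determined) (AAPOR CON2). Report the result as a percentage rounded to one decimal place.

Top = 932 + 153 + 327 + 62 = 1474
Determined eligible = 932 + 153 + 327 + 652 + 62 = 2126
e = 2126 / (2126 + 156) = 2126 / 2282 = 0.9316
Estimated eligible among unknowns = 0.9316 × 401 = 373.57
Denom = 2126 + 373.57 = 2499.57
CON2 = 1474 / 2499.57 = 0.5897

59.0%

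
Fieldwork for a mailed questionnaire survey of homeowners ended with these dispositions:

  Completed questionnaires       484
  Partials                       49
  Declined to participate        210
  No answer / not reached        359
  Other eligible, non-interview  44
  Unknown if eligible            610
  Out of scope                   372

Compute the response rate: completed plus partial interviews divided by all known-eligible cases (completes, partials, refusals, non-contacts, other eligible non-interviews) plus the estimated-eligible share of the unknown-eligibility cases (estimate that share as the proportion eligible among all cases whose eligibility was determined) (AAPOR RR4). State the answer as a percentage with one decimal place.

Num: 484 + 49 = 533
Determined eligible: 484 + 49 + 210 + 359 + 44 = 1146
e = 1146 / (1146 + 372) = 1146 / 1518 = 0.7549
Eligible share of unknowns: 0.7549 × 610 = 460.49
Base: 1146 + 460.49 = 1606.49
RR4 = 533 / 1606.49 = 0.3318

33.2%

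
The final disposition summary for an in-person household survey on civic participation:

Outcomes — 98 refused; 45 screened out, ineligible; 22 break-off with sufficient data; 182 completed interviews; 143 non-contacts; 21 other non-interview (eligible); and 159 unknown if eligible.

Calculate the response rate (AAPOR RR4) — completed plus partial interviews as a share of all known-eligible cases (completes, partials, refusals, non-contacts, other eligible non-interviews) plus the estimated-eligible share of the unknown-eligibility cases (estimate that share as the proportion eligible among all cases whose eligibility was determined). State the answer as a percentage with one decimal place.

33.4%

Top → 182 + 22 = 204
Known eligible → 182 + 22 + 98 + 143 + 21 = 466
e = 466 / (466 + 45) = 466 / 511 = 0.9119
Eligible share of unknowns → 0.9119 × 159 = 144.99
Base → 466 + 144.99 = 610.99
RR4 = 204 / 610.99 = 0.3339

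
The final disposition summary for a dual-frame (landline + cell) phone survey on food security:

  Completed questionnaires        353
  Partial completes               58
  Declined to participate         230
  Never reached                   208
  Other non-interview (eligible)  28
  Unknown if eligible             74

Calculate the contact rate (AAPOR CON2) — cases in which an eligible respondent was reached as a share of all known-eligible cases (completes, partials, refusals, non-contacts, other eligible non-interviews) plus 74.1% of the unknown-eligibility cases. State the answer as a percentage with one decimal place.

Numerator = 353 + 58 + 230 + 28 = 669
Determined eligible = 353 + 58 + 230 + 208 + 28 = 877
Estimated eligible among unknowns = 0.7410 × 74 = 54.83
Base = 877 + 54.83 = 931.83
CON2 = 669 / 931.83 = 0.7179

71.8%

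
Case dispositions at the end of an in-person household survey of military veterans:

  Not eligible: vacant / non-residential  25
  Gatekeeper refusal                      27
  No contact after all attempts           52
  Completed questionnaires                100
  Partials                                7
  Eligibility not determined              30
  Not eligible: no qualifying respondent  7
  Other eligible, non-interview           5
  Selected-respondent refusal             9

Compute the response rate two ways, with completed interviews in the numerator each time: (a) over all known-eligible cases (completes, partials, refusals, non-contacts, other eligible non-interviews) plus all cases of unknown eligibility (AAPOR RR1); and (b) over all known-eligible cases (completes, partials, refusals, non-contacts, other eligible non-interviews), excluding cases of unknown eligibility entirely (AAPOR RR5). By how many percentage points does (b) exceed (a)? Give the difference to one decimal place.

Refusal or break-off = 27 + 9 = 36
Not eligible = 7 + 25 = 32
Top → 100
Denom → 100 + 7 + 36 + 52 + 5 + 30 = 230
RR1 = 100 / 230 = 0.4348
Denom → 100 + 7 + 36 + 52 + 5 = 200
RR5 = 100 / 200 = 0.5000
Difference = 50.00 − 43.48 = 6.52 percentage points

6.5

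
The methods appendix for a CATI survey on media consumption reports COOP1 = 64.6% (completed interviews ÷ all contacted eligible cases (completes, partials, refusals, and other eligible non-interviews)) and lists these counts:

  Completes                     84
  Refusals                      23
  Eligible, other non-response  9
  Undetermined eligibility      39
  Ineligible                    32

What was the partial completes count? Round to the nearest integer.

COOP1 = 84 / D = 0.646
D = 84 / 0.646 = 130.0
Rest of base = 116
partial completes = 130.0 − 116 ≈ 14

14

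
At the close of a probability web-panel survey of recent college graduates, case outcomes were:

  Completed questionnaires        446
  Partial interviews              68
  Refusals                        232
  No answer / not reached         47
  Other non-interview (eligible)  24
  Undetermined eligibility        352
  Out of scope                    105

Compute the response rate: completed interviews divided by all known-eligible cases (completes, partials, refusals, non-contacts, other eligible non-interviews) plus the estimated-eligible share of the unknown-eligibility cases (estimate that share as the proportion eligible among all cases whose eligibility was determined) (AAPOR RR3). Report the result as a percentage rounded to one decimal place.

39.5%

Num = 446
Known eligible = 446 + 68 + 232 + 47 + 24 = 817
e = 817 / (817 + 105) = 817 / 922 = 0.8861
Eligible share of unknowns = 0.8861 × 352 = 311.91
Base = 817 + 311.91 = 1128.91
RR3 = 446 / 1128.91 = 0.3951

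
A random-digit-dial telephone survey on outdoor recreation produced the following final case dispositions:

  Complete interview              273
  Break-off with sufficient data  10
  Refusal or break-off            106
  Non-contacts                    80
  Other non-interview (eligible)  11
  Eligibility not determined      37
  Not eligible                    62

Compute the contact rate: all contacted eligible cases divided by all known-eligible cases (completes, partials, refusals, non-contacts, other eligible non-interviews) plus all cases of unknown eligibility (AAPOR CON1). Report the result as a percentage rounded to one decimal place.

Top: 273 + 10 + 106 + 11 = 400
Base: 273 + 10 + 106 + 80 + 11 + 37 = 517
CON1 = 400 / 517 = 0.7737

77.4%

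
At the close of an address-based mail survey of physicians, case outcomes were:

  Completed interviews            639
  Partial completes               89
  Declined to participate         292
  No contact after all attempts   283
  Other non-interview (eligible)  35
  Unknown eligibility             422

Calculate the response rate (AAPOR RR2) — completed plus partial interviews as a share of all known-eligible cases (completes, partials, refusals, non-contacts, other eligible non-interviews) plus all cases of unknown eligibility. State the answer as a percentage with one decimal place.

Num = 639 + 89 = 728
Base = 639 + 89 + 292 + 283 + 35 + 422 = 1760
RR2 = 728 / 1760 = 0.4136

41.4%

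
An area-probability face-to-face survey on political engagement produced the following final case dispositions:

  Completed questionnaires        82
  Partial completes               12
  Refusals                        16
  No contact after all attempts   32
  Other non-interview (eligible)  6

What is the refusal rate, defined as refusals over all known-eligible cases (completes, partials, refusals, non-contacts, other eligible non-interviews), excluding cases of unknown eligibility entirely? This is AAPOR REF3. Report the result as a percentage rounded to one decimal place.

10.8%

Numerator = 16
Base = 82 + 12 + 16 + 32 + 6 = 148
REF3 = 16 / 148 = 0.1081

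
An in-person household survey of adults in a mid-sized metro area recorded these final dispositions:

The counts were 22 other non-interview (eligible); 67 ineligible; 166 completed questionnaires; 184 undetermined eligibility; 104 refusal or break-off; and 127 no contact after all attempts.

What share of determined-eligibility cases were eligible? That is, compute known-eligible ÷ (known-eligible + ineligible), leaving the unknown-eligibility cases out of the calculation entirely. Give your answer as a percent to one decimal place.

Eligible (known) → 166 + 104 + 127 + 22 = 419
e = 419 / (419 + 67) = 419 / 486 = 0.8621

86.2%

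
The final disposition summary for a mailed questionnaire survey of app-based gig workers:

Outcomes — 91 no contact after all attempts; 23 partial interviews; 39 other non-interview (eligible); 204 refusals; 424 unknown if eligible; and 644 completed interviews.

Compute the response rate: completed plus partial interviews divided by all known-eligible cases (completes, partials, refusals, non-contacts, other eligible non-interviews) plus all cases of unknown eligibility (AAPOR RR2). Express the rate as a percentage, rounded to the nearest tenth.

Numerator → 644 + 23 = 667
Denom → 644 + 23 + 204 + 91 + 39 + 424 = 1425
RR2 = 667 / 1425 = 0.4681

46.8%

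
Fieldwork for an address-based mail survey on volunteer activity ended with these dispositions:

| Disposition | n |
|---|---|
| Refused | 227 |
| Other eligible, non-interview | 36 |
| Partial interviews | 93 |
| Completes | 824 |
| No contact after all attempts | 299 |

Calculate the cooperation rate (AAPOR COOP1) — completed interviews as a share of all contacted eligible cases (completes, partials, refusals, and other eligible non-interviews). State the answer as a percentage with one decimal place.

Top = 824
Denom = 824 + 93 + 227 + 36 = 1180
COOP1 = 824 / 1180 = 0.6983

69.8%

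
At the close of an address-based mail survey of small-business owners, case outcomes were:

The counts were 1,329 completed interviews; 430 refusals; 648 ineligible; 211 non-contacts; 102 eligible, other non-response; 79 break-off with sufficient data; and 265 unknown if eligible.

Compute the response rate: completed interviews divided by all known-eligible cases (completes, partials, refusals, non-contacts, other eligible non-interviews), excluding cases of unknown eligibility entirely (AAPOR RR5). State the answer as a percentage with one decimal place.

61.8%

Numerator → 1329
Denominator → 1329 + 79 + 430 + 211 + 102 = 2151
RR5 = 1329 / 2151 = 0.6179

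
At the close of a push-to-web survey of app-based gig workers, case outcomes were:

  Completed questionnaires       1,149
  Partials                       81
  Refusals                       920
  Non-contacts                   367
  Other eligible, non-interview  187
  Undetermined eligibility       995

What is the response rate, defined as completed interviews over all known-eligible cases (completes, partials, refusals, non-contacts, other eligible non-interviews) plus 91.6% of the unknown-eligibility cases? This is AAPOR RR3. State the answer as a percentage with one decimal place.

Num → 1149
Known eligible → 1149 + 81 + 920 + 367 + 187 = 2704
Estimated eligible among unknowns → 0.9160 × 995 = 911.42
Base → 2704 + 911.42 = 3615.42
RR3 = 1149 / 3615.42 = 0.3178

31.8%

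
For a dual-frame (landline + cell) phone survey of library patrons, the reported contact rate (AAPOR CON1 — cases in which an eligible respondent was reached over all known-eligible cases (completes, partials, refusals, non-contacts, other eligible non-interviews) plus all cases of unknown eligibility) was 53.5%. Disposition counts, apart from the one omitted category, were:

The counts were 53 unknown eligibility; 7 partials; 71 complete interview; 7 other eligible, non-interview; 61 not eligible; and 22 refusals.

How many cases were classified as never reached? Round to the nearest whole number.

Top → 71 + 7 + 22 + 7 = 107
CON1 = 107 / D = 0.535
D = 107 / 0.535 = 200.0
Remaining denominator categories sum to 160
never reached = 200.0 − 160 ≈ 40

40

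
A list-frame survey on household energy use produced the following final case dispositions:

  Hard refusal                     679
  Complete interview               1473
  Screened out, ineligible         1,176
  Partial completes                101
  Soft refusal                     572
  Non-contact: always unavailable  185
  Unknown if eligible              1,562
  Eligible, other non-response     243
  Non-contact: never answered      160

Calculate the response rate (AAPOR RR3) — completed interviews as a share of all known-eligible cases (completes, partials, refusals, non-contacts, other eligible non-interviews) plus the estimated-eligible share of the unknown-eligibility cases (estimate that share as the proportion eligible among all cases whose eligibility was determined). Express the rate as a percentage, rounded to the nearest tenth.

32.2%

Refusals = 679 + 572 = 1251
Never reached = 160 + 185 = 345
Numerator = 1473
Eligible (known) = 1473 + 101 + 1251 + 345 + 243 = 3413
e = 3413 / (3413 + 1176) = 3413 / 4589 = 0.7437
e × U = 0.7437 × 1562 = 1161.66
Denominator = 3413 + 1161.66 = 4574.66
RR3 = 1473 / 4574.66 = 0.3220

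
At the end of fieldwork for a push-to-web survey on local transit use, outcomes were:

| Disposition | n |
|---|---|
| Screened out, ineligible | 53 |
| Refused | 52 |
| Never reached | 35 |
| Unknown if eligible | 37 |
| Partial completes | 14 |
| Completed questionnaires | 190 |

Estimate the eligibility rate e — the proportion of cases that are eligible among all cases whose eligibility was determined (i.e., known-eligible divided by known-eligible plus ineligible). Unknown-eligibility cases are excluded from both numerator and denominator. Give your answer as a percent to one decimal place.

84.6%

Determined eligible: 190 + 14 + 52 + 35 = 291
e = 291 / (291 + 53) = 291 / 344 = 0.8459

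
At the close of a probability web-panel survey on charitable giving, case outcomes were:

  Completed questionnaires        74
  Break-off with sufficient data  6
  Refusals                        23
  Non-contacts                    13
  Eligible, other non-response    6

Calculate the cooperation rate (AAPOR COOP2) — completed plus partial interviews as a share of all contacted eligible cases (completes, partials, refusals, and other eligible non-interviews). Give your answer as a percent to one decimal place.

73.4%

Top = 74 + 6 = 80
Denominator = 74 + 6 + 23 + 6 = 109
COOP2 = 80 / 109 = 0.7339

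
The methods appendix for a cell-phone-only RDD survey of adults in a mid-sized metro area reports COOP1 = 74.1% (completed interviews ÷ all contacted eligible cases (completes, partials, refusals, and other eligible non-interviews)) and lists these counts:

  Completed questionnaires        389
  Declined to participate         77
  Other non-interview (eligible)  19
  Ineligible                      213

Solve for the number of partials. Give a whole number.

COOP1 = 389 / D = 0.741
D = 389 / 0.741 = 525.0
Other denominator terms total 485
partials = 525.0 − 485 ≈ 40

40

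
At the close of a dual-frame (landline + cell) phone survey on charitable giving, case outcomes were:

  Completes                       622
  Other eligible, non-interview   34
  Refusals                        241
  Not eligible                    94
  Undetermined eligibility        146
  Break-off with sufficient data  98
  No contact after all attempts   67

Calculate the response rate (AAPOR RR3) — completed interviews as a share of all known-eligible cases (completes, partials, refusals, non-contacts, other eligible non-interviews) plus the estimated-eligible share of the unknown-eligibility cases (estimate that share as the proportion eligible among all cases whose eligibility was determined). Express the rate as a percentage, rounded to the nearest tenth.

52.0%

Numerator → 622
Known eligible → 622 + 98 + 241 + 67 + 34 = 1062
e = 1062 / (1062 + 94) = 1062 / 1156 = 0.9187
Eligible share of unknowns → 0.9187 × 146 = 134.13
Base → 1062 + 134.13 = 1196.13
RR3 = 622 / 1196.13 = 0.5200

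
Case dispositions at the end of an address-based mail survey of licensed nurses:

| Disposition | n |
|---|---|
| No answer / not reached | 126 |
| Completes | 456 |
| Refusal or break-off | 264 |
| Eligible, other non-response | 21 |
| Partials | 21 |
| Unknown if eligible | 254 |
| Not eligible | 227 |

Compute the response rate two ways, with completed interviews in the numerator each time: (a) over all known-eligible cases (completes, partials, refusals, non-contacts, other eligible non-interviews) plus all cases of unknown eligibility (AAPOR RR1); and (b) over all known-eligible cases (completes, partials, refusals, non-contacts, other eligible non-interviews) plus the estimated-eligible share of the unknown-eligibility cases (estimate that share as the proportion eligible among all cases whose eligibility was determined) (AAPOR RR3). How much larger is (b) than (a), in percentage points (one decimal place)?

Top = 456
Denominator = 456 + 21 + 264 + 126 + 21 + 254 = 1142
RR1 = 456 / 1142 = 0.3993
Known eligible = 456 + 21 + 264 + 126 + 21 = 888
e = 888 / (888 + 227) = 888 / 1115 = 0.7964
e × U = 0.7964 × 254 = 202.29
Denominator = 888 + 202.29 = 1090.29
RR3 = 456 / 1090.29 = 0.4182
Difference = 41.82 − 39.93 = 1.89 percentage points

1.9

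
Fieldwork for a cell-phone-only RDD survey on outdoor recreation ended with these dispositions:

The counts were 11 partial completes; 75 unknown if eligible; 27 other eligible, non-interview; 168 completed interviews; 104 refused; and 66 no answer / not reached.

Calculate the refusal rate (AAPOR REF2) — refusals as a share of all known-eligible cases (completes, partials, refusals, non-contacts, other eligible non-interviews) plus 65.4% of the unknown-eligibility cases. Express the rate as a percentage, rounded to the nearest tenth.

Numerator = 104
Known eligible = 168 + 11 + 104 + 66 + 27 = 376
Estimated eligible among unknowns = 0.6540 × 75 = 49.05
Base = 376 + 49.05 = 425.05
REF2 = 104 / 425.05 = 0.2447

24.5%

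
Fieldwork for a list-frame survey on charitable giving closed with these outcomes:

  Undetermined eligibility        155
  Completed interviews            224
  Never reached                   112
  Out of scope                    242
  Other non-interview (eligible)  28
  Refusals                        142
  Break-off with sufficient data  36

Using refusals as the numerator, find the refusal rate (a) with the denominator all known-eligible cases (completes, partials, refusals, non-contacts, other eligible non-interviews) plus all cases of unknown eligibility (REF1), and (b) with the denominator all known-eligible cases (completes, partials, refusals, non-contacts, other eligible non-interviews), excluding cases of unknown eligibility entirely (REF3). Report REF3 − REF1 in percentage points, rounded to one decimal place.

5.8

Top: 142
Base: 224 + 36 + 142 + 112 + 28 + 155 = 697
REF1 = 142 / 697 = 0.2037
Base: 224 + 36 + 142 + 112 + 28 = 542
REF3 = 142 / 542 = 0.2620
Difference = 26.20 − 20.37 = 5.83 percentage points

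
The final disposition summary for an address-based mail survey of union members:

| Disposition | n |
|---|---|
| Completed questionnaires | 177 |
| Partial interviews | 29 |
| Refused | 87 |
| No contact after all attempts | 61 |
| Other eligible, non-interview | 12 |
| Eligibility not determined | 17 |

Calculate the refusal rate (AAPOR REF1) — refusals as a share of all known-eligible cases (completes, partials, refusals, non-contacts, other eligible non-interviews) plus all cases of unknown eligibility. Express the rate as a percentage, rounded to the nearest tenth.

Top → 87
Denominator → 177 + 29 + 87 + 61 + 12 + 17 = 383
REF1 = 87 / 383 = 0.2272

22.7%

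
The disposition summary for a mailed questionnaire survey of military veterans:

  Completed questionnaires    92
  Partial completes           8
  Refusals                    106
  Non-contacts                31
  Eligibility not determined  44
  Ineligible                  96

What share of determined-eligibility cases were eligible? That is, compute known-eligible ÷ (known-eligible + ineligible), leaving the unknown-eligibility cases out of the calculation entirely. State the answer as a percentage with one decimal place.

71.2%

Eligible (known) = 92 + 8 + 106 + 31 = 237
e = 237 / (237 + 96) = 237 / 333 = 0.7117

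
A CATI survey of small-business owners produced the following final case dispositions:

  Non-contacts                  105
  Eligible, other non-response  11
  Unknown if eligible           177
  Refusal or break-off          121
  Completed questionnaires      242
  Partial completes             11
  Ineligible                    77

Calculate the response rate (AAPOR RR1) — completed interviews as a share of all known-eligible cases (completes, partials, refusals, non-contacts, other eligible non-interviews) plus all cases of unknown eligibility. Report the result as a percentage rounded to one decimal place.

36.3%

Num = 242
Denom = 242 + 11 + 121 + 105 + 11 + 177 = 667
RR1 = 242 / 667 = 0.3628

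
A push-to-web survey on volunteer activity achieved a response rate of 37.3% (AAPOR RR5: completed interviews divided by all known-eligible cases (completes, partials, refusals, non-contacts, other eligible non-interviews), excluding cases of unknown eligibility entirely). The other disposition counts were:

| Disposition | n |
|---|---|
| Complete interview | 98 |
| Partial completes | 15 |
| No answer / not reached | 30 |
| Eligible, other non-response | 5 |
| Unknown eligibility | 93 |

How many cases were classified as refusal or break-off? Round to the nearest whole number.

RR5 = 98 / D = 0.373
D = 98 / 0.373 = 262.7
Rest of base = 148
refusal or break-off = 262.7 − 148 ≈ 115

115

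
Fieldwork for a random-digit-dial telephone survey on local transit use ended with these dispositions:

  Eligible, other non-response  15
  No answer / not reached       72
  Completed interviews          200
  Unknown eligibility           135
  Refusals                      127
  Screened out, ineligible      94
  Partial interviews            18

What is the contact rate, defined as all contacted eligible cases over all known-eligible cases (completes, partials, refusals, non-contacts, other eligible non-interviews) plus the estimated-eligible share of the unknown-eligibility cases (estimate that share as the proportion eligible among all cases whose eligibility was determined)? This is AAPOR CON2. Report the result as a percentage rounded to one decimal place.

66.3%

Top: 200 + 18 + 127 + 15 = 360
Eligible (known): 200 + 18 + 127 + 72 + 15 = 432
e = 432 / (432 + 94) = 432 / 526 = 0.8213
Estimated eligible among unknowns: 0.8213 × 135 = 110.88
Base: 432 + 110.88 = 542.88
CON2 = 360 / 542.88 = 0.6631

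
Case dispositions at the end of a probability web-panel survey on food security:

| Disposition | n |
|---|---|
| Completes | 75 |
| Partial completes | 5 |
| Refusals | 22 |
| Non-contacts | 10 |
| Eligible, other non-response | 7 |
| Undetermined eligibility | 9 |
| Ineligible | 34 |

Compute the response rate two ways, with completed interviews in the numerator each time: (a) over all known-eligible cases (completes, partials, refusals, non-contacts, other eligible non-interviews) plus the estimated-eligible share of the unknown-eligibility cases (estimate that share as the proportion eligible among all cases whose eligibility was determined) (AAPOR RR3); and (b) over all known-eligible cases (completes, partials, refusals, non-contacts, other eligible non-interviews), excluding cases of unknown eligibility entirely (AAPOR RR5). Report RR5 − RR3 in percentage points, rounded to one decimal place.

Num → 75
Known eligible → 75 + 5 + 22 + 10 + 7 = 119
e = 119 / (119 + 34) = 119 / 153 = 0.7778
Eligible share of unknowns → 0.7778 × 9 = 7.00
Denominator → 119 + 7.00 = 126.00
RR3 = 75 / 126.00 = 0.5952
Denominator → 75 + 5 + 22 + 10 + 7 = 119
RR5 = 75 / 119 = 0.6303
Difference = 63.03 − 59.52 = 3.51 percentage points

3.5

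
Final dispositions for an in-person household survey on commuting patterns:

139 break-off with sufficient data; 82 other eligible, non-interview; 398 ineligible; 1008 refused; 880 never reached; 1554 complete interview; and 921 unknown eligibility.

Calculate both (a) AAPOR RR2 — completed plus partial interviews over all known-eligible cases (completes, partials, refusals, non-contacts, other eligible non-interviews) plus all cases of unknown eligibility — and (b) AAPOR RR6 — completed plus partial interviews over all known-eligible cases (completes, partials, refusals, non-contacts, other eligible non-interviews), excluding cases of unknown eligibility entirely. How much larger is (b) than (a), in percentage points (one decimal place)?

Top → 1554 + 139 = 1693
Base → 1554 + 139 + 1008 + 880 + 82 + 921 = 4584
RR2 = 1693 / 4584 = 0.3693
Base → 1554 + 139 + 1008 + 880 + 82 = 3663
RR6 = 1693 / 3663 = 0.4622
Difference = 46.22 − 36.93 = 9.29 percentage points

9.3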